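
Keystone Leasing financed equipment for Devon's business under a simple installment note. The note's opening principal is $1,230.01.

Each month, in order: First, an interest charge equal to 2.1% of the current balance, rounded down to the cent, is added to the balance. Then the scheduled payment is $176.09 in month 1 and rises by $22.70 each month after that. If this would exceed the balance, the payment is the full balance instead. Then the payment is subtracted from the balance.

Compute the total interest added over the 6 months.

$96.59

Month 1: opening $1,230.01; interest $25.83 → $1,255.84; payment $176.09; balance $1,079.75
Month 2: opening $1,079.75; interest $22.67 → $1,102.42; payment $198.79; balance $903.63
Month 3: opening $903.63; interest $18.97 → $922.60; payment $221.49; balance $701.11
Month 4: opening $701.11; interest $14.72 → $715.83; payment $244.19; balance $471.64
Month 5: opening $471.64; interest $9.90 → $481.54; payment $266.89; balance $214.65
Month 6: opening $214.65; interest $4.50 → $219.15; payment $219.15; balance $0.00
Total interest: $25.83 + $22.67 + $18.97 + $14.72 + $9.90 + $4.50 = $96.59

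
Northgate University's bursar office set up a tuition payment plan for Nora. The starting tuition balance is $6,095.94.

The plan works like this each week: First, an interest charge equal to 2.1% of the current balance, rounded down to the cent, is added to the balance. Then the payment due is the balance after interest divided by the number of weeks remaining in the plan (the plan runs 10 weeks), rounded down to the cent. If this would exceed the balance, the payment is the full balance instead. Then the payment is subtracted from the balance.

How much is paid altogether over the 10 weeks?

# | Opening | Interest | Payment | End bal
1 | $6,095.94 | $128.01 | $622.39 | $5,601.56
2 | $5,601.56 | $117.63 | $635.46 | $5,083.73
3 | $5,083.73 | $106.75 | $648.81 | $4,541.67
4 | $4,541.67 | $95.37 | $662.43 | $3,974.61
5 | $3,974.61 | $83.46 | $676.34 | $3,381.73
6 | $3,381.73 | $71.01 | $690.54 | $2,762.20
7 | $2,762.20 | $58.00 | $705.05 | $2,115.15
8 | $2,115.15 | $44.41 | $719.85 | $1,439.71
9 | $1,439.71 | $30.23 | $734.97 | $734.97
10 | $734.97 | $15.43 | $750.40 | $0.00
Total paid: $6,846.24

$6,846.24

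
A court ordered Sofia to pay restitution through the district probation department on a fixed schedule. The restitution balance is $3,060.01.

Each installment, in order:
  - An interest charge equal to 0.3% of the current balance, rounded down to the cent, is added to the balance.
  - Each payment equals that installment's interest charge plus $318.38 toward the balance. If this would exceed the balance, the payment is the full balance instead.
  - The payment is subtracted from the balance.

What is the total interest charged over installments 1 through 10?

$48.76

Installment 1: opening $3,060.01; interest $9.18 → $3,069.19; payment $327.56; balance $2,741.63
Installment 2: opening $2,741.63; interest $8.22 → $2,749.85; payment $326.60; balance $2,423.25
Installment 3: opening $2,423.25; interest $7.26 → $2,430.51; payment $325.64; balance $2,104.87
Installment 4: opening $2,104.87; interest $6.31 → $2,111.18; payment $324.69; balance $1,786.49
Installment 5: opening $1,786.49; interest $5.35 → $1,791.84; payment $323.73; balance $1,468.11
Installment 6: opening $1,468.11; interest $4.40 → $1,472.51; payment $322.78; balance $1,149.73
Installment 7: opening $1,149.73; interest $3.44 → $1,153.17; payment $321.82; balance $831.35
Installment 8: opening $831.35; interest $2.49 → $833.84; payment $320.87; balance $512.97
Installment 9: opening $512.97; interest $1.53 → $514.50; payment $319.91; balance $194.59
Installment 10: opening $194.59; interest $0.58 → $195.17; payment $195.17; balance $0.00
Total interest: $9.18 + $8.22 + $7.26 + $6.31 + $5.35 + $4.40 + $3.44 + $2.49 + $1.53 + $0.58 = $48.76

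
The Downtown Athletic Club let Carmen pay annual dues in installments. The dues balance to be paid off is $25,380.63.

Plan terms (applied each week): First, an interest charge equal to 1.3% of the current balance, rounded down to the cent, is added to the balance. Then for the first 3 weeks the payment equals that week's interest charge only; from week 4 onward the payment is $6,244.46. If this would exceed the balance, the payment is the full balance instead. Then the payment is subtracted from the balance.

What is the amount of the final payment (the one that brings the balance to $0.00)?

$1,273.56

Week 1: opening $25,380.63; interest $329.94 → $25,710.57; payment $329.94; balance $25,380.63
Week 2: opening $25,380.63; interest $329.94 → $25,710.57; payment $329.94; balance $25,380.63
Week 3: opening $25,380.63; interest $329.94 → $25,710.57; payment $329.94; balance $25,380.63
Week 4: opening $25,380.63; interest $329.94 → $25,710.57; payment $6,244.46; balance $19,466.11
Week 5: opening $19,466.11; interest $253.05 → $19,719.16; payment $6,244.46; balance $13,474.70
Week 6: opening $13,474.70; interest $175.17 → $13,649.87; payment $6,244.46; balance $7,405.41
Week 7: opening $7,405.41; interest $96.27 → $7,501.68; payment $6,244.46; balance $1,257.22
Week 8: opening $1,257.22; interest $16.34 → $1,273.56; payment $1,273.56; balance $0.00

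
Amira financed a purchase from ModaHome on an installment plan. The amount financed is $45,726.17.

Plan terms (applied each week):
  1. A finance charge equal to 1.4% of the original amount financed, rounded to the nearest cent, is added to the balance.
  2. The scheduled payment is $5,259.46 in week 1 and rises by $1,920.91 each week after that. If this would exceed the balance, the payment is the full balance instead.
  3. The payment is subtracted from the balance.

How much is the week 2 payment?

Week 1: opening $45,726.17; interest $640.17 → $46,366.34; payment $5,259.46; balance $41,106.88
Week 2: opening $41,106.88; interest $640.17 → $41,747.05; payment $7,180.37; balance $34,566.68

$7,180.37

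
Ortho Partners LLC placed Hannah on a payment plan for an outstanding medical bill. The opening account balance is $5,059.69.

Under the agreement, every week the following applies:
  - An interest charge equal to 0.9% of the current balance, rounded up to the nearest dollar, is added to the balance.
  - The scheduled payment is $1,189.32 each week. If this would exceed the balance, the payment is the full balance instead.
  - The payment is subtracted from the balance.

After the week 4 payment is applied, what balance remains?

Week 1: $5,059.69 +$46.00 interest = $5,105.69; pay $1,189.32 → $3,916.37
Week 2: $3,916.37 +$36.00 interest = $3,952.37; pay $1,189.32 → $2,763.05
Week 3: $2,763.05 +$25.00 interest = $2,788.05; pay $1,189.32 → $1,598.73
Week 4: $1,598.73 +$15.00 interest = $1,613.73; pay $1,189.32 → $424.41

$424.41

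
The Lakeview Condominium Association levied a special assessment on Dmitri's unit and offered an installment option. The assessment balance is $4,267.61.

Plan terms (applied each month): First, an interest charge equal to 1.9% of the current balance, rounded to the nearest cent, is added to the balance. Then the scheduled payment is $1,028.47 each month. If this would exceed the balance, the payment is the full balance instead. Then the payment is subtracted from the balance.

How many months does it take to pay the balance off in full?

Month 1: $4,267.61 +$81.08 interest = $4,348.69; pay $1,028.47 → $3,320.22
Month 2: $3,320.22 +$63.08 interest = $3,383.30; pay $1,028.47 → $2,354.83
Month 3: $2,354.83 +$44.74 interest = $2,399.57; pay $1,028.47 → $1,371.10
Month 4: $1,371.10 +$26.05 interest = $1,397.15; pay $1,028.47 → $368.68
Month 5: $368.68 +$7.00 interest = $375.68; pay $375.68 → $0.00
Balance reaches $0.00 in month 5.

5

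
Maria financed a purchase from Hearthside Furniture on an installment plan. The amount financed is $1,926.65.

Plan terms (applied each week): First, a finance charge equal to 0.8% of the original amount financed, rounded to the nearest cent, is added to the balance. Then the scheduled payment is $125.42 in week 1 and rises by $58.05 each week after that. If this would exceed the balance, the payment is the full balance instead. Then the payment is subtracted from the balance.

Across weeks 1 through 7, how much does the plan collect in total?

Week 1: $1,926.65 +$15.41 interest = $1,942.06; pay $125.42 → $1,816.64
Week 2: $1,816.64 +$15.41 interest = $1,832.05; pay $183.47 → $1,648.58
Week 3: $1,648.58 +$15.41 interest = $1,663.99; pay $241.52 → $1,422.47
Week 4: $1,422.47 +$15.41 interest = $1,437.88; pay $299.57 → $1,138.31
Week 5: $1,138.31 +$15.41 interest = $1,153.72; pay $357.62 → $796.10
Week 6: $796.10 +$15.41 interest = $811.51; pay $415.67 → $395.84
Week 7: $395.84 +$15.41 interest = $411.25; pay $411.25 → $0.00
Total paid: $2,034.52

$2,034.52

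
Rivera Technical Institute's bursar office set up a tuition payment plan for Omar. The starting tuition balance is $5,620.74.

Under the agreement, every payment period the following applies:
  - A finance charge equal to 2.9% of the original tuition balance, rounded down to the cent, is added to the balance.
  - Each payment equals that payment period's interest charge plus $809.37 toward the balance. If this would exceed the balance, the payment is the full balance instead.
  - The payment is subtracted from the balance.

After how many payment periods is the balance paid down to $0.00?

Payment period 1: opening $5,620.74; interest $163.00 → $5,783.74; payment $972.37; balance $4,811.37
Payment period 2: opening $4,811.37; interest $163.00 → $4,974.37; payment $972.37; balance $4,002.00
Payment period 3: opening $4,002.00; interest $163.00 → $4,165.00; payment $972.37; balance $3,192.63
Payment period 4: opening $3,192.63; interest $163.00 → $3,355.63; payment $972.37; balance $2,383.26
Payment period 5: opening $2,383.26; interest $163.00 → $2,546.26; payment $972.37; balance $1,573.89
Payment period 6: opening $1,573.89; interest $163.00 → $1,736.89; payment $972.37; balance $764.52
Payment period 7: opening $764.52; interest $163.00 → $927.52; payment $927.52; balance $0.00
Balance reaches $0.00 in payment period 7.

7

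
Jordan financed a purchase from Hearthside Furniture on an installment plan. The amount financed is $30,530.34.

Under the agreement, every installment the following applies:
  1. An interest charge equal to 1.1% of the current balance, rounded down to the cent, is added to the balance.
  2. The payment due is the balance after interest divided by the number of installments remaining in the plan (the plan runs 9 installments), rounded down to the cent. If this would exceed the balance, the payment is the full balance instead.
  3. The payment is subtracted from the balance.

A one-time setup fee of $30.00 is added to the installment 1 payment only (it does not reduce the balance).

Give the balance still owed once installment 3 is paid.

$21,032.64

Installment 1: $30,530.34 +$335.83 interest = $30,866.17; pay $3,429.57 (+ $30.00 fee) → $27,436.60
Installment 2: $27,436.60 +$301.80 interest = $27,738.40; pay $3,467.30 → $24,271.10
Installment 3: $24,271.10 +$266.98 interest = $24,538.08; pay $3,505.44 → $21,032.64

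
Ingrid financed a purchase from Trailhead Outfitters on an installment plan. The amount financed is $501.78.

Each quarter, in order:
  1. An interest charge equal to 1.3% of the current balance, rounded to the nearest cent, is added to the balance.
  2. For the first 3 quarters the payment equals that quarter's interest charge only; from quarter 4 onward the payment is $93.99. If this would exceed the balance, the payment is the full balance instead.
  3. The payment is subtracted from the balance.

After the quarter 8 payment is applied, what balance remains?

Quarter 1: opening $501.78; interest $6.52 → $508.30; payment $6.52; balance $501.78
Quarter 2: opening $501.78; interest $6.52 → $508.30; payment $6.52; balance $501.78
Quarter 3: opening $501.78; interest $6.52 → $508.30; payment $6.52; balance $501.78
Quarter 4: opening $501.78; interest $6.52 → $508.30; payment $93.99; balance $414.31
Quarter 5: opening $414.31; interest $5.39 → $419.70; payment $93.99; balance $325.71
Quarter 6: opening $325.71; interest $4.23 → $329.94; payment $93.99; balance $235.95
Quarter 7: opening $235.95; interest $3.07 → $239.02; payment $93.99; balance $145.03
Quarter 8: opening $145.03; interest $1.89 → $146.92; payment $93.99; balance $52.93

$52.93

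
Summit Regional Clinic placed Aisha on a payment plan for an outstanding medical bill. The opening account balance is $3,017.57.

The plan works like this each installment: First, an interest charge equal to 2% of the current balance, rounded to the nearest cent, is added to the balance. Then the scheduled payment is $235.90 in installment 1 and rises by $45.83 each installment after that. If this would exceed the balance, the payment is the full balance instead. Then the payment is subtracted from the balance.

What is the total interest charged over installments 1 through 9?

Installment 1: $3,017.57 +$60.35 interest = $3,077.92; pay $235.90 → $2,842.02
Installment 2: $2,842.02 +$56.84 interest = $2,898.86; pay $281.73 → $2,617.13
Installment 3: $2,617.13 +$52.34 interest = $2,669.47; pay $327.56 → $2,341.91
Installment 4: $2,341.91 +$46.84 interest = $2,388.75; pay $373.39 → $2,015.36
Installment 5: $2,015.36 +$40.31 interest = $2,055.67; pay $419.22 → $1,636.45
Installment 6: $1,636.45 +$32.73 interest = $1,669.18; pay $465.05 → $1,204.13
Installment 7: $1,204.13 +$24.08 interest = $1,228.21; pay $510.88 → $717.33
Installment 8: $717.33 +$14.35 interest = $731.68; pay $556.71 → $174.97
Installment 9: $174.97 +$3.50 interest = $178.47; pay $178.47 → $0.00
Total interest: $60.35 + $56.84 + $52.34 + $46.84 + $40.31 + $32.73 + $24.08 + $14.35 + $3.50 = $331.34

$331.34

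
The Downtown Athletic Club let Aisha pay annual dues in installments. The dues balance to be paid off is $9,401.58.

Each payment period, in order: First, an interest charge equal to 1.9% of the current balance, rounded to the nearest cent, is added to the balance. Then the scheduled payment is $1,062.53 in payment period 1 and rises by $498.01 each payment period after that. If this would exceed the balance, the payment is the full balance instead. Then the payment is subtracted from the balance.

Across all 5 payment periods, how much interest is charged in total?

$626.47

# | Opening | Interest | Payment | End bal
1 | $9,401.58 | $178.63 | $1,062.53 | $8,517.68
2 | $8,517.68 | $161.84 | $1,560.54 | $7,118.98
3 | $7,118.98 | $135.26 | $2,058.55 | $5,195.69
4 | $5,195.69 | $98.72 | $2,556.56 | $2,737.85
5 | $2,737.85 | $52.02 | $2,789.87 | $0.00
Total interest: $178.63 + $161.84 + $135.26 + $98.72 + $52.02 = $626.47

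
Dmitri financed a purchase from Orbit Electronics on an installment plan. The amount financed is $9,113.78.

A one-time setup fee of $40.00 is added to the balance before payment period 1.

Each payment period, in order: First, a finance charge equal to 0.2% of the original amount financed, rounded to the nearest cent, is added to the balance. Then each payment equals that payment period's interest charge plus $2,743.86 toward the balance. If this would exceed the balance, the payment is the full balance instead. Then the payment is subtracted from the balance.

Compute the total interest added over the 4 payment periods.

$72.92

Payment period 1: opening $9,153.78; interest $18.23 → $9,172.01; payment $2,762.09; balance $6,409.92
Payment period 2: opening $6,409.92; interest $18.23 → $6,428.15; payment $2,762.09; balance $3,666.06
Payment period 3: opening $3,666.06; interest $18.23 → $3,684.29; payment $2,762.09; balance $922.20
Payment period 4: opening $922.20; interest $18.23 → $940.43; payment $940.43; balance $0.00
Total interest: $18.23 + $18.23 + $18.23 + $18.23 = $72.92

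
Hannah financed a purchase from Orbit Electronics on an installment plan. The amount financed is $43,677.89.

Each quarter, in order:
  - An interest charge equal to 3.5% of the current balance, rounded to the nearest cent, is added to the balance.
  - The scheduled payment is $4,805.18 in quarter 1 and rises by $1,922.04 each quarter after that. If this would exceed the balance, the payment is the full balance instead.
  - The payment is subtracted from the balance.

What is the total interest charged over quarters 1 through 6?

$5,988.58

# | Opening | Interest | Payment | End bal
1 | $43,677.89 | $1,528.73 | $4,805.18 | $40,401.44
2 | $40,401.44 | $1,414.05 | $6,727.22 | $35,088.27
3 | $35,088.27 | $1,228.09 | $8,649.26 | $27,667.10
4 | $27,667.10 | $968.35 | $10,571.30 | $18,064.15
5 | $18,064.15 | $632.25 | $12,493.34 | $6,203.06
6 | $6,203.06 | $217.11 | $6,420.17 | $0.00
Total interest: $1,528.73 + $1,414.05 + $1,228.09 + $968.35 + $632.25 + $217.11 = $5,988.58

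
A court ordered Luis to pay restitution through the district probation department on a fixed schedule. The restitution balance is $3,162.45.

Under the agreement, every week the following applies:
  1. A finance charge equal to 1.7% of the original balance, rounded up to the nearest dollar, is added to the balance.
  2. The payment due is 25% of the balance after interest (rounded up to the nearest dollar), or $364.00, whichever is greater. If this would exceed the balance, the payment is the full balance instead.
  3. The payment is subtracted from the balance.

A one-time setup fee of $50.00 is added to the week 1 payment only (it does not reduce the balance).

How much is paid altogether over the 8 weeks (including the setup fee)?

$3,644.45

Week 1: opening $3,162.45; interest $54.00 → $3,216.45; payment $805.00 (+ $50.00 fee); balance $2,411.45
Week 2: opening $2,411.45; interest $54.00 → $2,465.45; payment $617.00; balance $1,848.45
Week 3: opening $1,848.45; interest $54.00 → $1,902.45; payment $476.00; balance $1,426.45
Week 4: opening $1,426.45; interest $54.00 → $1,480.45; payment $371.00; balance $1,109.45
Week 5: opening $1,109.45; interest $54.00 → $1,163.45; payment $364.00; balance $799.45
Week 6: opening $799.45; interest $54.00 → $853.45; payment $364.00; balance $489.45
Week 7: opening $489.45; interest $54.00 → $543.45; payment $364.00; balance $179.45
Week 8: opening $179.45; interest $54.00 → $233.45; payment $233.45; balance $0.00
Total paid: $3,644.45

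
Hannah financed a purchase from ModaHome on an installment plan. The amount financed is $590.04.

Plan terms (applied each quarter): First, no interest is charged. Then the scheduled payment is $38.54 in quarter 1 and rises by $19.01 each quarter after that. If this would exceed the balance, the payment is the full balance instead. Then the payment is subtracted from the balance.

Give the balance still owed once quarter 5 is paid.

Quarter 1: $590.04 − $38.54 → $551.50
Quarter 2: $551.50 − $57.55 → $493.95
Quarter 3: $493.95 − $76.56 → $417.39
Quarter 4: $417.39 − $95.57 → $321.82
Quarter 5: $321.82 − $114.58 → $207.24

$207.24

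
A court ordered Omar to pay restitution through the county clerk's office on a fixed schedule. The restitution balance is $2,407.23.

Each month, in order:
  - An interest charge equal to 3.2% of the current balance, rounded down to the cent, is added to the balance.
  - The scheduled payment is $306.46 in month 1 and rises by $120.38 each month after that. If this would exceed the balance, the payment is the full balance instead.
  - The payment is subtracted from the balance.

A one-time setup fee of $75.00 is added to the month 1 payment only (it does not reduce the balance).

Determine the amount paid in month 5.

$729.30

Month 1: opening $2,407.23; interest $77.03 → $2,484.26; payment $306.46 (+ $75.00 fee); balance $2,177.80
Month 2: opening $2,177.80; interest $69.68 → $2,247.48; payment $426.84; balance $1,820.64
Month 3: opening $1,820.64; interest $58.26 → $1,878.90; payment $547.22; balance $1,331.68
Month 4: opening $1,331.68; interest $42.61 → $1,374.29; payment $667.60; balance $706.69
Month 5: opening $706.69; interest $22.61 → $729.30; payment $729.30; balance $0.00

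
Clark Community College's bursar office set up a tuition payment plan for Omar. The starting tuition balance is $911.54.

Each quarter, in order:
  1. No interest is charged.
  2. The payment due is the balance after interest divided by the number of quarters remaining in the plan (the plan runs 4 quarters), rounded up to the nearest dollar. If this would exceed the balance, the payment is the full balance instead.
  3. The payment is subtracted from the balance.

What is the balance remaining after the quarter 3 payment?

# | Opening | Payment | End bal
1 | $911.54 | $228.00 | $683.54
2 | $683.54 | $228.00 | $455.54
3 | $455.54 | $228.00 | $227.54

$227.54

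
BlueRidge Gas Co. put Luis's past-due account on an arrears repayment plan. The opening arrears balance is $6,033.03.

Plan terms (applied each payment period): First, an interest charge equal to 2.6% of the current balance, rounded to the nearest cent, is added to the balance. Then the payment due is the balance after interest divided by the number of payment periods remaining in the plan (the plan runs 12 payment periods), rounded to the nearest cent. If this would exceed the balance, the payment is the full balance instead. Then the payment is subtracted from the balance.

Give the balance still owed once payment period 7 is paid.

$3,008.54

Payment period 1: opening $6,033.03; interest $156.86 → $6,189.89; payment $515.82; balance $5,674.07
Payment period 2: opening $5,674.07; interest $147.53 → $5,821.60; payment $529.24; balance $5,292.36
Payment period 3: opening $5,292.36; interest $137.60 → $5,429.96; payment $543.00; balance $4,886.96
Payment period 4: opening $4,886.96; interest $127.06 → $5,014.02; payment $557.11; balance $4,456.91
Payment period 5: opening $4,456.91; interest $115.88 → $4,572.79; payment $571.60; balance $4,001.19
Payment period 6: opening $4,001.19; interest $104.03 → $4,105.22; payment $586.46; balance $3,518.76
Payment period 7: opening $3,518.76; interest $91.49 → $3,610.25; payment $601.71; balance $3,008.54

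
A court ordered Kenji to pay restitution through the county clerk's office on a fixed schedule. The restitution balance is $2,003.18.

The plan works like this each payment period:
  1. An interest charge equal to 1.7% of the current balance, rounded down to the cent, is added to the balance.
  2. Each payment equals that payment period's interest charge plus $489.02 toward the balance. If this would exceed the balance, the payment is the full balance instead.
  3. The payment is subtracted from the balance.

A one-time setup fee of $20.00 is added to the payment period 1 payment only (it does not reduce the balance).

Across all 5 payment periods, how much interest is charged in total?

Payment period 1: opening $2,003.18; interest $34.05 → $2,037.23; payment $523.07 (+ $20.00 fee); balance $1,514.16
Payment period 2: opening $1,514.16; interest $25.74 → $1,539.90; payment $514.76; balance $1,025.14
Payment period 3: opening $1,025.14; interest $17.42 → $1,042.56; payment $506.44; balance $536.12
Payment period 4: opening $536.12; interest $9.11 → $545.23; payment $498.13; balance $47.10
Payment period 5: opening $47.10; interest $0.80 → $47.90; payment $47.90; balance $0.00
Total interest: $34.05 + $25.74 + $17.42 + $9.11 + $0.80 = $87.12

$87.12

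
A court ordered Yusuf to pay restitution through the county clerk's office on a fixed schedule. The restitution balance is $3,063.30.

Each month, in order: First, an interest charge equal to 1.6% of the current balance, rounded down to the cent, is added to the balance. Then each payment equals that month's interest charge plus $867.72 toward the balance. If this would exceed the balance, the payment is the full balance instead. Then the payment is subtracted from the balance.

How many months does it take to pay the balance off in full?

4

Month 1: opening $3,063.30; interest $49.01 → $3,112.31; payment $916.73; balance $2,195.58
Month 2: opening $2,195.58; interest $35.12 → $2,230.70; payment $902.84; balance $1,327.86
Month 3: opening $1,327.86; interest $21.24 → $1,349.10; payment $888.96; balance $460.14
Month 4: opening $460.14; interest $7.36 → $467.50; payment $467.50; balance $0.00
Balance reaches $0.00 in month 4.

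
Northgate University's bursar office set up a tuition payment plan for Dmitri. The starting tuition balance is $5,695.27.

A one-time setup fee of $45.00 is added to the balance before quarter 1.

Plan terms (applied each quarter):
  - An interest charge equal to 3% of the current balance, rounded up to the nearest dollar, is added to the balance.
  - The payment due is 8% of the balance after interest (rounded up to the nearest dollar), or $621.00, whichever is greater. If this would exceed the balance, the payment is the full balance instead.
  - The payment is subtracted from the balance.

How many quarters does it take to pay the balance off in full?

11

Quarter 1: opening $5,740.27; interest $173.00 → $5,913.27; payment $621.00; balance $5,292.27
Quarter 2: opening $5,292.27; interest $159.00 → $5,451.27; payment $621.00; balance $4,830.27
Quarter 3: opening $4,830.27; interest $145.00 → $4,975.27; payment $621.00; balance $4,354.27
Quarter 4: opening $4,354.27; interest $131.00 → $4,485.27; payment $621.00; balance $3,864.27
Quarter 5: opening $3,864.27; interest $116.00 → $3,980.27; payment $621.00; balance $3,359.27
Quarter 6: opening $3,359.27; interest $101.00 → $3,460.27; payment $621.00; balance $2,839.27
Quarter 7: opening $2,839.27; interest $86.00 → $2,925.27; payment $621.00; balance $2,304.27
Quarter 8: opening $2,304.27; interest $70.00 → $2,374.27; payment $621.00; balance $1,753.27
Quarter 9: opening $1,753.27; interest $53.00 → $1,806.27; payment $621.00; balance $1,185.27
Quarter 10: opening $1,185.27; interest $36.00 → $1,221.27; payment $621.00; balance $600.27
Quarter 11: opening $600.27; interest $19.00 → $619.27; payment $619.27; balance $0.00
Balance reaches $0.00 in quarter 11.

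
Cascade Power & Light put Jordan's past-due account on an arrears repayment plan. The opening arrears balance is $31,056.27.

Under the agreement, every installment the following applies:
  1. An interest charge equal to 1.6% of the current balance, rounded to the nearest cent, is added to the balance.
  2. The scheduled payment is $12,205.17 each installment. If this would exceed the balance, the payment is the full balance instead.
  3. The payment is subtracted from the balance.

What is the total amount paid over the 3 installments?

$31,981.98

Installment 1: $31,056.27 +$496.90 interest = $31,553.17; pay $12,205.17 → $19,348.00
Installment 2: $19,348.00 +$309.57 interest = $19,657.57; pay $12,205.17 → $7,452.40
Installment 3: $7,452.40 +$119.24 interest = $7,571.64; pay $7,571.64 → $0.00
Total paid: $31,981.98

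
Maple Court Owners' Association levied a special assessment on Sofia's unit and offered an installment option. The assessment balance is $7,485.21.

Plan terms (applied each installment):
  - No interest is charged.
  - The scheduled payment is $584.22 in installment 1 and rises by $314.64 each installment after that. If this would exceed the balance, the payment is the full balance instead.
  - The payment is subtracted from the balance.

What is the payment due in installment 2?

Installment 1: opening $7,485.21; payment $584.22; balance $6,900.99
Installment 2: opening $6,900.99; payment $898.86; balance $6,002.13

$898.86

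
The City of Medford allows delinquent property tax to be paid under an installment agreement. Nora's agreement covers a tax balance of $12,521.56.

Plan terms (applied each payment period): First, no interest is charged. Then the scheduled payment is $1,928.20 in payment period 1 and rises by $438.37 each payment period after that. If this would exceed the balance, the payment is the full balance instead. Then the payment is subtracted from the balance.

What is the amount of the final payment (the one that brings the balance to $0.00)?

$2,178.54

Payment period 1: opening $12,521.56; payment $1,928.20; balance $10,593.36
Payment period 2: opening $10,593.36; payment $2,366.57; balance $8,226.79
Payment period 3: opening $8,226.79; payment $2,804.94; balance $5,421.85
Payment period 4: opening $5,421.85; payment $3,243.31; balance $2,178.54
Payment period 5: opening $2,178.54; payment $2,178.54; balance $0.00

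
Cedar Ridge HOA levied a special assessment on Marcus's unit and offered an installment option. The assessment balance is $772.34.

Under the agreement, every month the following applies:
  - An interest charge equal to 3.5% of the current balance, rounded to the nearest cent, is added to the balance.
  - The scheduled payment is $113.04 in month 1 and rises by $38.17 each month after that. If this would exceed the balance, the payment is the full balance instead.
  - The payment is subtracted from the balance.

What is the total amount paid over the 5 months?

Month 1: opening $772.34; interest $27.03 → $799.37; payment $113.04; balance $686.33
Month 2: opening $686.33; interest $24.02 → $710.35; payment $151.21; balance $559.14
Month 3: opening $559.14; interest $19.57 → $578.71; payment $189.38; balance $389.33
Month 4: opening $389.33; interest $13.63 → $402.96; payment $227.55; balance $175.41
Month 5: opening $175.41; interest $6.14 → $181.55; payment $181.55; balance $0.00
Total paid: $862.73

$862.73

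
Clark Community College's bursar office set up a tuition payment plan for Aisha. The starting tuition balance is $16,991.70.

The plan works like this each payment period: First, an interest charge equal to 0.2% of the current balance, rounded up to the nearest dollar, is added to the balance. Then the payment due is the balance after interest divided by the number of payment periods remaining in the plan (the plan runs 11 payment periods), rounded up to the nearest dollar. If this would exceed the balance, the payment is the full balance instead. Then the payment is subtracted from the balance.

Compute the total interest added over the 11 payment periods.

# | Opening | Interest | Payment | End bal
1 | $16,991.70 | $34.00 | $1,548.00 | $15,477.70
2 | $15,477.70 | $31.00 | $1,551.00 | $13,957.70
3 | $13,957.70 | $28.00 | $1,554.00 | $12,431.70
4 | $12,431.70 | $25.00 | $1,558.00 | $10,898.70
5 | $10,898.70 | $22.00 | $1,561.00 | $9,359.70
6 | $9,359.70 | $19.00 | $1,564.00 | $7,814.70
7 | $7,814.70 | $16.00 | $1,567.00 | $6,263.70
8 | $6,263.70 | $13.00 | $1,570.00 | $4,706.70
9 | $4,706.70 | $10.00 | $1,573.00 | $3,143.70
10 | $3,143.70 | $7.00 | $1,576.00 | $1,574.70
11 | $1,574.70 | $4.00 | $1,578.70 | $0.00
Total interest: $34.00 + $31.00 + $28.00 + $25.00 + $22.00 + $19.00 + $16.00 + $13.00 + $10.00 + $7.00 + $4.00 = $209.00

$209.00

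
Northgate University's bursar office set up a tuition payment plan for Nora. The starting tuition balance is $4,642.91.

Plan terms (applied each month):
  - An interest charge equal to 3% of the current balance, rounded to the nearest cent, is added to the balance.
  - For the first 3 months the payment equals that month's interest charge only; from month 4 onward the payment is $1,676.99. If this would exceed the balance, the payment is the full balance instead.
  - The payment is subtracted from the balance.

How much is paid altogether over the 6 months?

Month 1: $4,642.91 +$139.29 interest = $4,782.20; pay $139.29 → $4,642.91
Month 2: $4,642.91 +$139.29 interest = $4,782.20; pay $139.29 → $4,642.91
Month 3: $4,642.91 +$139.29 interest = $4,782.20; pay $139.29 → $4,642.91
Month 4: $4,642.91 +$139.29 interest = $4,782.20; pay $1,676.99 → $3,105.21
Month 5: $3,105.21 +$93.16 interest = $3,198.37; pay $1,676.99 → $1,521.38
Month 6: $1,521.38 +$45.64 interest = $1,567.02; pay $1,567.02 → $0.00
Total paid: $5,338.87

$5,338.87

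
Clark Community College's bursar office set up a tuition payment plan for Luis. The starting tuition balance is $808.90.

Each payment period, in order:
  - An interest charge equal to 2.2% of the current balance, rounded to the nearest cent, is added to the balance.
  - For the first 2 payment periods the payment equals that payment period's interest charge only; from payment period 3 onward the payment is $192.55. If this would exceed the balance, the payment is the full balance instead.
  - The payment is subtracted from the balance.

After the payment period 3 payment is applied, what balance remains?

Payment period 1: $808.90 +$17.80 interest = $826.70; pay $17.80 → $808.90
Payment period 2: $808.90 +$17.80 interest = $826.70; pay $17.80 → $808.90
Payment period 3: $808.90 +$17.80 interest = $826.70; pay $192.55 → $634.15

$634.15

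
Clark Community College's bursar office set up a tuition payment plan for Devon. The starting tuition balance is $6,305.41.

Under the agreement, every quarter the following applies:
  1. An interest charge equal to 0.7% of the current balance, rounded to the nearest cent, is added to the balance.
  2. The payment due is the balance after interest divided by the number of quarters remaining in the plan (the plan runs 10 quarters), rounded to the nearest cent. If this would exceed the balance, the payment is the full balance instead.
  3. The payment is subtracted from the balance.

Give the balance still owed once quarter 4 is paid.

Quarter 1: opening $6,305.41; interest $44.14 → $6,349.55; payment $634.96; balance $5,714.59
Quarter 2: opening $5,714.59; interest $40.00 → $5,754.59; payment $639.40; balance $5,115.19
Quarter 3: opening $5,115.19; interest $35.81 → $5,151.00; payment $643.88; balance $4,507.12
Quarter 4: opening $4,507.12; interest $31.55 → $4,538.67; payment $648.38; balance $3,890.29

$3,890.29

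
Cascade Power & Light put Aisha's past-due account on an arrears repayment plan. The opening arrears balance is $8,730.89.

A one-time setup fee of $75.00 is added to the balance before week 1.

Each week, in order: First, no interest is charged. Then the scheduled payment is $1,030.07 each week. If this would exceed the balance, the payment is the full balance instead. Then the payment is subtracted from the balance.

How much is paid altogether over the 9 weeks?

$8,805.89

Week 1: $8,805.89 − $1,030.07 → $7,775.82
Week 2: $7,775.82 − $1,030.07 → $6,745.75
Week 3: $6,745.75 − $1,030.07 → $5,715.68
Week 4: $5,715.68 − $1,030.07 → $4,685.61
Week 5: $4,685.61 − $1,030.07 → $3,655.54
Week 6: $3,655.54 − $1,030.07 → $2,625.47
Week 7: $2,625.47 − $1,030.07 → $1,595.40
Week 8: $1,595.40 − $1,030.07 → $565.33
Week 9: $565.33 − $565.33 → $0.00
Total paid: $8,805.89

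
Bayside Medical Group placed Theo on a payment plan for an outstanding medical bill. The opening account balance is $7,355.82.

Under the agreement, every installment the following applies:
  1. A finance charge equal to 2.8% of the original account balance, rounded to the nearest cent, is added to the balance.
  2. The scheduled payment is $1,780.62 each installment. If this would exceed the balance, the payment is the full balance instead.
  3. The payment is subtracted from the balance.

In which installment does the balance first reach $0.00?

# | Opening | Interest | Payment | End bal
1 | $7,355.82 | $205.96 | $1,780.62 | $5,781.16
2 | $5,781.16 | $205.96 | $1,780.62 | $4,206.50
3 | $4,206.50 | $205.96 | $1,780.62 | $2,631.84
4 | $2,631.84 | $205.96 | $1,780.62 | $1,057.18
5 | $1,057.18 | $205.96 | $1,263.14 | $0.00
Balance reaches $0.00 in installment 5.

5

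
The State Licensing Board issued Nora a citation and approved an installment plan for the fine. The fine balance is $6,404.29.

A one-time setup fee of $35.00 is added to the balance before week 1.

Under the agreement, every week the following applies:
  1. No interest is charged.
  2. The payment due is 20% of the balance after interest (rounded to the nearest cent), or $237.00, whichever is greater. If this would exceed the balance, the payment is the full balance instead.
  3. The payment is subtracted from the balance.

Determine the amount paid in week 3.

Week 1: $6,439.29 − $1,287.86 → $5,151.43
Week 2: $5,151.43 − $1,030.29 → $4,121.14
Week 3: $4,121.14 − $824.23 → $3,296.91

$824.23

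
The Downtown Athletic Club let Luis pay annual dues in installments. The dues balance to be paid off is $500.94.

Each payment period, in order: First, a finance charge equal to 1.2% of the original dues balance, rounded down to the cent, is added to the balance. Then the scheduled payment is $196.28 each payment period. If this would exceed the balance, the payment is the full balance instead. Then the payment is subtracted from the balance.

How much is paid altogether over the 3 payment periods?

Payment period 1: $500.94 +$6.01 interest = $506.95; pay $196.28 → $310.67
Payment period 2: $310.67 +$6.01 interest = $316.68; pay $196.28 → $120.40
Payment period 3: $120.40 +$6.01 interest = $126.41; pay $126.41 → $0.00
Total paid: $518.97

$518.97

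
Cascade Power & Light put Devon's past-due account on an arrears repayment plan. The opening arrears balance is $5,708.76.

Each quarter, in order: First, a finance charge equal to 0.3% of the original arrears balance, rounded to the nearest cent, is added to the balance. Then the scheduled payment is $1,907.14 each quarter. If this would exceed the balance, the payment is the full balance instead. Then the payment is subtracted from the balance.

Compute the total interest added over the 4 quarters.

Quarter 1: opening $5,708.76; interest $17.13 → $5,725.89; payment $1,907.14; balance $3,818.75
Quarter 2: opening $3,818.75; interest $17.13 → $3,835.88; payment $1,907.14; balance $1,928.74
Quarter 3: opening $1,928.74; interest $17.13 → $1,945.87; payment $1,907.14; balance $38.73
Quarter 4: opening $38.73; interest $17.13 → $55.86; payment $55.86; balance $0.00
Total interest: $17.13 + $17.13 + $17.13 + $17.13 = $68.52

$68.52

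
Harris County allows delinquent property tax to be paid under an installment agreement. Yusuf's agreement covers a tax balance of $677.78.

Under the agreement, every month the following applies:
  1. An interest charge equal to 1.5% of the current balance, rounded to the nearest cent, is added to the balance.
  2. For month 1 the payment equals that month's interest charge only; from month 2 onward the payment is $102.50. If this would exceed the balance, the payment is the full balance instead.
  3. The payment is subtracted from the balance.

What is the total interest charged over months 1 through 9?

$51.54

Month 1: $677.78 +$10.17 interest = $687.95; pay $10.17 → $677.78
Month 2: $677.78 +$10.17 interest = $687.95; pay $102.50 → $585.45
Month 3: $585.45 +$8.78 interest = $594.23; pay $102.50 → $491.73
Month 4: $491.73 +$7.38 interest = $499.11; pay $102.50 → $396.61
Month 5: $396.61 +$5.95 interest = $402.56; pay $102.50 → $300.06
Month 6: $300.06 +$4.50 interest = $304.56; pay $102.50 → $202.06
Month 7: $202.06 +$3.03 interest = $205.09; pay $102.50 → $102.59
Month 8: $102.59 +$1.54 interest = $104.13; pay $102.50 → $1.63
Month 9: $1.63 +$0.02 interest = $1.65; pay $1.65 → $0.00
Total interest: $10.17 + $10.17 + $8.78 + $7.38 + $5.95 + $4.50 + $3.03 + $1.54 + $0.02 = $51.54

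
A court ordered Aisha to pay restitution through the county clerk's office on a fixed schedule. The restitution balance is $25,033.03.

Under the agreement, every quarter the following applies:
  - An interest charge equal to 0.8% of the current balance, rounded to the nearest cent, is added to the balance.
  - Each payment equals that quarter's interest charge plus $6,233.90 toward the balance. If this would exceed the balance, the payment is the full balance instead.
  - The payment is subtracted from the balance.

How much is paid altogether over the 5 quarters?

$25,535.63

Quarter 1: opening $25,033.03; interest $200.26 → $25,233.29; payment $6,434.16; balance $18,799.13
Quarter 2: opening $18,799.13; interest $150.39 → $18,949.52; payment $6,384.29; balance $12,565.23
Quarter 3: opening $12,565.23; interest $100.52 → $12,665.75; payment $6,334.42; balance $6,331.33
Quarter 4: opening $6,331.33; interest $50.65 → $6,381.98; payment $6,284.55; balance $97.43
Quarter 5: opening $97.43; interest $0.78 → $98.21; payment $98.21; balance $0.00
Total paid: $25,535.63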